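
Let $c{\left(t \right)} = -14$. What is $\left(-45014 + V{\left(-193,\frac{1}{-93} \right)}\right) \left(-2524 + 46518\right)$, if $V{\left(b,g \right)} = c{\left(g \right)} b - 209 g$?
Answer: $- \frac{173107899158}{93} \approx -1.8614 \cdot 10^{9}$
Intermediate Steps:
$V{\left(b,g \right)} = - 209 g - 14 b$ ($V{\left(b,g \right)} = - 14 b - 209 g = - 209 g - 14 b$)
$\left(-45014 + V{\left(-193,\frac{1}{-93} \right)}\right) \left(-2524 + 46518\right) = \left(-45014 - \left(-2702 + \frac{209}{-93}\right)\right) \left(-2524 + 46518\right) = \left(-45014 + \left(\left(-209\right) \left(- \frac{1}{93}\right) + 2702\right)\right) 43994 = \left(-45014 + \left(\frac{209}{93} + 2702\right)\right) 43994 = \left(-45014 + \frac{251495}{93}\right) 43994 = \left(- \frac{3934807}{93}\right) 43994 = - \frac{173107899158}{93}$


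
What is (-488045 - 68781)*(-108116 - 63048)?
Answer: 95308565464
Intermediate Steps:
(-488045 - 68781)*(-108116 - 63048) = -556826*(-171164) = 95308565464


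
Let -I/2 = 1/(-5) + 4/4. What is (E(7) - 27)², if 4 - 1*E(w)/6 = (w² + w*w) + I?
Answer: 8450649/25 ≈ 3.3803e+5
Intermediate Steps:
I = -8/5 (I = -2*(1/(-5) + 4/4) = -2*(1*(-⅕) + 4*(¼)) = -2*(-⅕ + 1) = -2*⅘ = -8/5 ≈ -1.6000)
E(w) = 168/5 - 12*w² (E(w) = 24 - 6*((w² + w*w) - 8/5) = 24 - 6*((w² + w²) - 8/5) = 24 - 6*(2*w² - 8/5) = 24 - 6*(-8/5 + 2*w²) = 24 + (48/5 - 12*w²) = 168/5 - 12*w²)
(E(7) - 27)² = ((168/5 - 12*7²) - 27)² = ((168/5 - 12*49) - 27)² = ((168/5 - 588) - 27)² = (-2772/5 - 27)² = (-2907/5)² = 8450649/25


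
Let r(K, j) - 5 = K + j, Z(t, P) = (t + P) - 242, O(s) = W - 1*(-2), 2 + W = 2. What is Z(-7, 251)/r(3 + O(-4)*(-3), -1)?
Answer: 2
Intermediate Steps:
W = 0 (W = -2 + 2 = 0)
O(s) = 2 (O(s) = 0 - 1*(-2) = 0 + 2 = 2)
Z(t, P) = -242 + P + t (Z(t, P) = (P + t) - 242 = -242 + P + t)
r(K, j) = 5 + K + j (r(K, j) = 5 + (K + j) = 5 + K + j)
Z(-7, 251)/r(3 + O(-4)*(-3), -1) = (-242 + 251 - 7)/(5 + (3 + 2*(-3)) - 1) = 2/(5 + (3 - 6) - 1) = 2/(5 - 3 - 1) = 2/1 = 2*1 = 2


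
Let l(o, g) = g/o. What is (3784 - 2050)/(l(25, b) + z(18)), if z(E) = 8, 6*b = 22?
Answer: 130050/611 ≈ 212.85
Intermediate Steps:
b = 11/3 (b = (1/6)*22 = 11/3 ≈ 3.6667)
(3784 - 2050)/(l(25, b) + z(18)) = (3784 - 2050)/((11/3)/25 + 8) = 1734/((11/3)*(1/25) + 8) = 1734/(11/75 + 8) = 1734/(611/75) = 1734*(75/611) = 130050/611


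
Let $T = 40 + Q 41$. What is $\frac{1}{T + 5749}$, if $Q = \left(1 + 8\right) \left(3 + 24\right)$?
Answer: $\frac{1}{15752} \approx 6.3484 \cdot 10^{-5}$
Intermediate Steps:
$Q = 243$ ($Q = 9 \cdot 27 = 243$)
$T = 10003$ ($T = 40 + 243 \cdot 41 = 40 + 9963 = 10003$)
$\frac{1}{T + 5749} = \frac{1}{10003 + 5749} = \frac{1}{15752}$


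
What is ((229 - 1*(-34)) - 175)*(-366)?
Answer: -32208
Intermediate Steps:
((229 - 1*(-34)) - 175)*(-366) = ((229 + 34) - 175)*(-366) = (263 - 175)*(-366) = 88*(-366) = -32208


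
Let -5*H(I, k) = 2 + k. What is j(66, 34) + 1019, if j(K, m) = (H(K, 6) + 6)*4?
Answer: 5183/5 ≈ 1036.6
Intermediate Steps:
H(I, k) = -⅖ - k/5 (H(I, k) = -(2 + k)/5 = -⅖ - k/5)
j(K, m) = 88/5 (j(K, m) = ((-⅖ - ⅕*6) + 6)*4 = ((-⅖ - 6/5) + 6)*4 = (-8/5 + 6)*4 = (22/5)*4 = 88/5)
j(66, 34) + 1019 = 88/5 + 1019 = 5183/5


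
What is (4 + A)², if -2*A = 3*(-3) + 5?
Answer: 36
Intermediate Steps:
A = 2 (A = -(3*(-3) + 5)/2 = -(-9 + 5)/2 = -½*(-4) = 2)
(4 + A)² = (4 + 2)² = 6² = 36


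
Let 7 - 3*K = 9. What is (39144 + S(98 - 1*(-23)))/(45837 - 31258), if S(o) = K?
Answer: 117430/43737 ≈ 2.6849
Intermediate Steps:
K = -⅔ (K = 7/3 - ⅓*9 = 7/3 - 3 = -⅔ ≈ -0.66667)
S(o) = -⅔
(39144 + S(98 - 1*(-23)))/(45837 - 31258) = (39144 - ⅔)/(45837 - 31258) = (117430/3)/14579 = (117430/3)*(1/14579) = 117430/43737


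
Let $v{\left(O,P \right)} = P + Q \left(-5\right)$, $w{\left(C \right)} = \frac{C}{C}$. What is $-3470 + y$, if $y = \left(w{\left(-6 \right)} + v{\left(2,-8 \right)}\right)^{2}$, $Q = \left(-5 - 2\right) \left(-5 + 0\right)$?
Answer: $29654$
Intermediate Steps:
$Q = 35$ ($Q = \left(-7\right) \left(-5\right) = 35$)
$w{\left(C \right)} = 1$
$v{\left(O,P \right)} = -175 + P$ ($v{\left(O,P \right)} = P + 35 \left(-5\right) = P - 175 = -175 + P$)
$y = 33124$ ($y = \left(1 - 183\right)^{2} = \left(-182\right)^{2} = 33124$)
$-3470 + y = -3470 + 33124 = 29654$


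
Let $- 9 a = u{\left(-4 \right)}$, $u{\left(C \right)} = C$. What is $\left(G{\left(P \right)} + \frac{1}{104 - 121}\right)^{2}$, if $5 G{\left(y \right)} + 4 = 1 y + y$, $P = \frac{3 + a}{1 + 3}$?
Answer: $\frac{619369}{2340900} \approx 0.26459$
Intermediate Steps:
$a = \frac{4}{9}$ ($a = \left(- \frac{1}{9}\right) \left(-4\right) = \frac{4}{9} \approx 0.44444$)
$P = \frac{31}{36}$ ($P = \frac{3 + \frac{4}{9}}{1 + 3} = \frac{31}{9 \cdot 4} = \frac{31}{9} \cdot \frac{1}{4} = \frac{31}{36} \approx 0.86111$)
$G{\left(y \right)} = - \frac{4}{5} + \frac{2 y}{5}$ ($G{\left(y \right)} = - \frac{4}{5} + \frac{1 y + y}{5} = - \frac{4}{5} + \frac{y + y}{5} = - \frac{4}{5} + \frac{2 y}{5}$)
$\left(G{\left(P \right)} + \frac{1}{104 - 121}\right)^{2} = \left(\left(- \frac{4}{5} + \frac{2}{5} \cdot \frac{31}{36}\right) + \frac{1}{104 - 121}\right)^{2} = \left(\left(- \frac{4}{5} + \frac{31}{90}\right) + \frac{1}{-17}\right)^{2} = \left(- \frac{41}{90} - \frac{1}{17}\right)^{2} = \left(- \frac{787}{1530}\right)^{2} = \frac{619369}{2340900}$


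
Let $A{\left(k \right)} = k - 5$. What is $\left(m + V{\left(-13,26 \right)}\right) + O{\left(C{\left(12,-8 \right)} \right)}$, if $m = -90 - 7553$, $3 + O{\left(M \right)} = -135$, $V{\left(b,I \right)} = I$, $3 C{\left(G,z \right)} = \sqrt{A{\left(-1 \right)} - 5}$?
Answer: $-7755$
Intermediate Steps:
$A{\left(k \right)} = -5 + k$
$C{\left(G,z \right)} = \frac{i \sqrt{11}}{3}$ ($C{\left(G,z \right)} = \frac{\sqrt{\left(-5 - 1\right) - 5}}{3} = \frac{\sqrt{-6 - 5}}{3} = \frac{\sqrt{-11}}{3} = \frac{i \sqrt{11}}{3}$)
$O{\left(M \right)} = -138$ ($O{\left(M \right)} = -3 - 135 = -138$)
$m = -7643$ ($m = -90 - 7553 = -7643$)
$\left(m + V{\left(-13,26 \right)}\right) + O{\left(C{\left(12,-8 \right)} \right)} = \left(-7643 + 26\right) - 138 = -7617 - 138 = -7755$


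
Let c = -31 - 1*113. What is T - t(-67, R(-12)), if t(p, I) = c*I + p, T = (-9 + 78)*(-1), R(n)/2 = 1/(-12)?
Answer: -26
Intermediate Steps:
c = -144 (c = -31 - 113 = -144)
R(n) = -1/6 (R(n) = 2/(-12) = 2*(-1/12) = -1/6)
T = -69 (T = 69*(-1) = -69)
t(p, I) = p - 144*I (t(p, I) = -144*I + p = p - 144*I)
T - t(-67, R(-12)) = -69 - (-67 - 144*(-1/6)) = -69 - (-67 + 24) = -69 - 1*(-43) = -69 + 43 = -26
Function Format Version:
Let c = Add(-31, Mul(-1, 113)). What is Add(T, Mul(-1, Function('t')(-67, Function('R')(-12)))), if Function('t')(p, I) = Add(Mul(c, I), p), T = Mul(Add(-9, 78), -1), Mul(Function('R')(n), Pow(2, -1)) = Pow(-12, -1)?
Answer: -26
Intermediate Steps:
c = -144 (c = Add(-31, -113) = -144)
Function('R')(n) = Rational(-1, 6) (Function('R')(n) = Mul(2, Pow(-12, -1)) = Mul(2, Rational(-1, 12)) = Rational(-1, 6))
T = -69 (T = Mul(69, -1) = -69)
Function('t')(p, I) = Add(p, Mul(-144, I)) (Function('t')(p, I) = Add(Mul(-144, I), p) = Add(p, Mul(-144, I)))
Add(T, Mul(-1, Function('t')(-67, Function('R')(-12)))) = Add(-69, Mul(-1, Add(-67, Mul(-144, Rational(-1, 6))))) = Add(-69, Mul(-1, Add(-67, 24))) = Add(-69, Mul(-1, -43)) = Add(-69, 43) = -26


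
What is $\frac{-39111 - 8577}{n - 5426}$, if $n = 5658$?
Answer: $- \frac{5961}{29} \approx -205.55$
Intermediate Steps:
$\frac{-39111 - 8577}{n - 5426} = \frac{-39111 - 8577}{5658 - 5426} = - \frac{47688}{232} = \left(-47688\right) \frac{1}{232} = - \frac{5961}{29}$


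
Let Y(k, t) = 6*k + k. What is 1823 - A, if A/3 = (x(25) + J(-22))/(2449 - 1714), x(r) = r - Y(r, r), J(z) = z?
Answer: 446807/245 ≈ 1823.7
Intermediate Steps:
Y(k, t) = 7*k
x(r) = -6*r (x(r) = r - 7*r = -6*r)
A = -172/245 (A = 3*((-6*25 - 22)/(2449 - 1714)) = 3*((-150 - 22)/735) = 3*(-172*1/735) = 3*(-172/735) = -172/245 ≈ -0.70204)
1823 - A = 1823 - 1*(-172/245) = 1823 + 172/245 = 446807/245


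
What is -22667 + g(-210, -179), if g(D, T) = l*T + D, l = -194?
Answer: 11849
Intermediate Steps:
g(D, T) = D - 194*T (g(D, T) = -194*T + D = D - 194*T)
-22667 + g(-210, -179) = -22667 + (-210 - 194*(-179)) = -22667 + (-210 + 34726) = -22667 + 34516 = 11849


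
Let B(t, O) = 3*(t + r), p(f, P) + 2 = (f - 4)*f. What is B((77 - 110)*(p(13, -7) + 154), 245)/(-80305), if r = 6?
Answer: 26613/80305 ≈ 0.33140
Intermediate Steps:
p(f, P) = -2 + f*(-4 + f) (p(f, P) = -2 + (f - 4)*f = -2 + (-4 + f)*f = -2 + f*(-4 + f))
B(t, O) = 18 + 3*t (B(t, O) = 3*(t + 6) = 3*(6 + t) = 18 + 3*t)
B((77 - 110)*(p(13, -7) + 154), 245)/(-80305) = (18 + 3*((77 - 110)*((-2 + 13² - 4*13) + 154)))/(-80305) = (18 + 3*(-33*((-2 + 169 - 52) + 154)))*(-1/80305) = (18 + 3*(-33*(115 + 154)))*(-1/80305) = (18 + 3*(-33*269))*(-1/80305) = (18 + 3*(-8877))*(-1/80305) = (18 - 26631)*(-1/80305) = -26613*(-1/80305) = 26613/80305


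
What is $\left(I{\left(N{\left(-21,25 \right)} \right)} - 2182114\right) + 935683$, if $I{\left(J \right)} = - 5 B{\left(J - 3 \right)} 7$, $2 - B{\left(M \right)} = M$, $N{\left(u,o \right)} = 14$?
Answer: $-1246116$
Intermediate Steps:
$B{\left(M \right)} = 2 - M$
$I{\left(J \right)} = -175 + 35 J$ ($I{\left(J \right)} = - 5 \left(2 - \left(J - 3\right)\right) 7 = - 5 \left(2 - \left(-3 + J\right)\right) 7 = - 5 \left(5 - J\right) 7 = \left(-25 + 5 J\right) 7 = -175 + 35 J$)
$\left(I{\left(N{\left(-21,25 \right)} \right)} - 2182114\right) + 935683 = \left(\left(-175 + 35 \cdot 14\right) - 2182114\right) + 935683 = \left(\left(-175 + 490\right) - 2182114\right) + 935683 = \left(315 - 2182114\right) + 935683 = -2181799 + 935683 = -1246116$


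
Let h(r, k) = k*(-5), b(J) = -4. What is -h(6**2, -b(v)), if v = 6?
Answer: 20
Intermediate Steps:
h(r, k) = -5*k
-h(6**2, -b(v)) = -(-5)*(-1*(-4)) = -(-5)*4 = -1*(-20) = 20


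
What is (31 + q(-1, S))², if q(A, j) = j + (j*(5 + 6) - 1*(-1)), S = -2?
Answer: 64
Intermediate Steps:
q(A, j) = 1 + 12*j (q(A, j) = j + (j*11 + 1) = j + (11*j + 1) = j + (1 + 11*j) = 1 + 12*j)
(31 + q(-1, S))² = (31 + (1 + 12*(-2)))² = (31 + (1 - 24))² = (31 - 23)² = 8² = 64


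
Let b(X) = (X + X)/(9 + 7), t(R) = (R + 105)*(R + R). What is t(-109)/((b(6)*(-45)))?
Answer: -3488/135 ≈ -25.837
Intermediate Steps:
t(R) = 2*R*(105 + R) (t(R) = (105 + R)*(2*R) = 2*R*(105 + R))
b(X) = X/8 (b(X) = (2*X)/16 = (2*X)*(1/16) = X/8)
t(-109)/((b(6)*(-45))) = (2*(-109)*(105 - 109))/((((1/8)*6)*(-45))) = (2*(-109)*(-4))/(((3/4)*(-45))) = 872/(-135/4) = 872*(-4/135) = -3488/135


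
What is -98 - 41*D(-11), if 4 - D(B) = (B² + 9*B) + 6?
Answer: 886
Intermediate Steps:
D(B) = -2 - B² - 9*B (D(B) = 4 - ((B² + 9*B) + 6) = 4 - (6 + B² + 9*B) = 4 + (-6 - B² - 9*B) = -2 - B² - 9*B)
-98 - 41*D(-11) = -98 - 41*(-2 - 1*(-11)² - 9*(-11)) = -98 - 41*(-2 - 1*121 + 99) = -98 - 41*(-2 - 121 + 99) = -98 - 41*(-24) = -98 + 984 = 886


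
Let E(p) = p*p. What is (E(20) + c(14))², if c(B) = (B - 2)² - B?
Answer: 280900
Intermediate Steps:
E(p) = p²
c(B) = (-2 + B)² - B
(E(20) + c(14))² = (20² + ((-2 + 14)² - 1*14))² = (400 + (12² - 14))² = (400 + (144 - 14))² = (400 + 130)² = 530² = 280900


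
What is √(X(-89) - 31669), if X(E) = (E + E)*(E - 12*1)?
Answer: I*√13691 ≈ 117.01*I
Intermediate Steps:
X(E) = 2*E*(-12 + E) (X(E) = (2*E)*(E - 12) = (2*E)*(-12 + E) = 2*E*(-12 + E))
√(X(-89) - 31669) = √(2*(-89)*(-12 - 89) - 31669) = √(2*(-89)*(-101) - 31669) = √(17978 - 31669) = √(-13691) = I*√13691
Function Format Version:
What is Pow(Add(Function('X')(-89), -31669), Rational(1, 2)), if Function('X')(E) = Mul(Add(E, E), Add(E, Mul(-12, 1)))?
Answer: Mul(I, Pow(13691, Rational(1, 2))) ≈ Mul(117.01, I)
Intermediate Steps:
Function('X')(E) = Mul(2, E, Add(-12, E)) (Function('X')(E) = Mul(Mul(2, E), Add(E, -12)) = Mul(Mul(2, E), Add(-12, E)) = Mul(2, E, Add(-12, E)))
Pow(Add(Function('X')(-89), -31669), Rational(1, 2)) = Pow(Add(Mul(2, -89, Add(-12, -89)), -31669), Rational(1, 2)) = Pow(Add(Mul(2, -89, -101), -31669), Rational(1, 2)) = Pow(Add(17978, -31669), Rational(1, 2)) = Pow(-13691, Rational(1, 2)) = Mul(I, Pow(13691, Rational(1, 2)))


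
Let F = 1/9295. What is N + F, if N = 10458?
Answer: 97207111/9295 ≈ 10458.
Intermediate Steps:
F = 1/9295 ≈ 0.00010758
N + F = 10458 + 1/9295 = 97207111/9295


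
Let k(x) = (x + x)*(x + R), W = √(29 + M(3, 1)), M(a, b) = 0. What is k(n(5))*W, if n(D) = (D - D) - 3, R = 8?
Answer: -30*√29 ≈ -161.55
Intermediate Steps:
n(D) = -3 (n(D) = 0 - 3 = -3)
W = √29 (W = √(29 + 0) = √29 ≈ 5.3852)
k(x) = 2*x*(8 + x) (k(x) = (x + x)*(x + 8) = (2*x)*(8 + x) = 2*x*(8 + x))
k(n(5))*W = (2*(-3)*(8 - 3))*√29 = (2*(-3)*5)*√29 = -30*√29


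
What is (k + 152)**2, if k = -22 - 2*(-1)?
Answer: 17424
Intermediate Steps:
k = -20 (k = -22 - 1*(-2) = -22 + 2 = -20)
(k + 152)**2 = (-20 + 152)**2 = 132**2 = 17424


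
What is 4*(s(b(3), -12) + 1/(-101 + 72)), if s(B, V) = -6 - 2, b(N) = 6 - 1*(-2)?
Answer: -932/29 ≈ -32.138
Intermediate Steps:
b(N) = 8 (b(N) = 6 + 2 = 8)
s(B, V) = -8
4*(s(b(3), -12) + 1/(-101 + 72)) = 4*(-8 + 1/(-101 + 72)) = 4*(-8 + 1/(-29)) = 4*(-8 - 1/29) = 4*(-233/29) = -932/29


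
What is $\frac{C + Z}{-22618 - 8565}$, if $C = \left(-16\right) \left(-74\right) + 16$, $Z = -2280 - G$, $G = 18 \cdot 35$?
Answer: $\frac{1710}{31183} \approx 0.054838$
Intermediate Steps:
$G = 630$
$Z = -2910$ ($Z = -2280 - 630 = -2910$)
$C = 1200$ ($C = 1184 + 16 = 1200$)
$\frac{C + Z}{-22618 - 8565} = \frac{1200 - 2910}{-22618 - 8565} = - \frac{1710}{-31183} = \left(-1710\right) \left(- \frac{1}{31183}\right) = \frac{1710}{31183}$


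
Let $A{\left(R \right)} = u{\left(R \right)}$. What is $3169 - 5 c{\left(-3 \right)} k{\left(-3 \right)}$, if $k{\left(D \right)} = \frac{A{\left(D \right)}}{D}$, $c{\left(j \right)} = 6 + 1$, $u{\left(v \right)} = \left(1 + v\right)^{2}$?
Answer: $\frac{9647}{3} \approx 3215.7$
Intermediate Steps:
$A{\left(R \right)} = \left(1 + R\right)^{2}$
$c{\left(j \right)} = 7$
$k{\left(D \right)} = \frac{\left(1 + D\right)^{2}}{D}$
$3169 - 5 c{\left(-3 \right)} k{\left(-3 \right)} = 3169 - 5 \cdot 7 \frac{\left(1 - 3\right)^{2}}{-3} = 3169 - 35 \left(- \frac{\left(-2\right)^{2}}{3}\right) = 3169 - 35 \left(\left(- \frac{1}{3}\right) 4\right) = 3169 - 35 \left(- \frac{4}{3}\right) = 3169 - - \frac{140}{3} = 3169 + \frac{140}{3} = \frac{9647}{3}$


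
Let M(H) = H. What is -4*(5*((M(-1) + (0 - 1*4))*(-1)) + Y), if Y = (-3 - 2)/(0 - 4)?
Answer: -105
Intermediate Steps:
Y = 5/4 (Y = -5/(-4) = -5*(-¼) = 5/4 ≈ 1.2500)
-4*(5*((M(-1) + (0 - 1*4))*(-1)) + Y) = -4*(5*((-1 + (0 - 1*4))*(-1)) + 5/4) = -4*(5*((-1 + (0 - 4))*(-1)) + 5/4) = -4*(5*((-1 - 4)*(-1)) + 5/4) = -4*(5*(-5*(-1)) + 5/4) = -4*(5*5 + 5/4) = -4*(25 + 5/4) = -4*105/4 = -105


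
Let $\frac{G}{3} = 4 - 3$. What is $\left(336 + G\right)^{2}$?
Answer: $114921$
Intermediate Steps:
$G = 3$ ($G = 3 \left(4 - 3\right) = 3 \cdot 1 = 3$)
$\left(336 + G\right)^{2} = \left(336 + 3\right)^{2} = 339^{2} = 114921$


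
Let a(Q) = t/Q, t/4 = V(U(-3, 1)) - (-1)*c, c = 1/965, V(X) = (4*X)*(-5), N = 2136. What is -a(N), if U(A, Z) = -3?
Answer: -57901/515310 ≈ -0.11236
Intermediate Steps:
V(X) = -20*X
c = 1/965 ≈ 0.0010363
t = 231604/965 (t = 4*(-20*(-3) - (-1)/965) = 4*(60 - 1*(-1/965)) = 4*(60 + 1/965) = 4*(57901/965) = 231604/965 ≈ 240.00)
a(Q) = 231604/(965*Q)
-a(N) = -231604/(965*2136) = -1*57901/515310 = -57901/515310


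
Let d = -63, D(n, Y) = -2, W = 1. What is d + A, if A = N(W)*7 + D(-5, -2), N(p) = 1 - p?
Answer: -65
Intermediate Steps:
A = -2 (A = (1 - 1*1)*7 - 2 = (1 - 1)*7 - 2 = 0*7 - 2 = 0 - 2 = -2)
d + A = -63 - 2 = -65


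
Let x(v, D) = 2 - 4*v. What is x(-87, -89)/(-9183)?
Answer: -350/9183 ≈ -0.038114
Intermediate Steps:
x(-87, -89)/(-9183) = (2 - 4*(-87))/(-9183) = (2 + 348)*(-1/9183) = 350*(-1/9183) = -350/9183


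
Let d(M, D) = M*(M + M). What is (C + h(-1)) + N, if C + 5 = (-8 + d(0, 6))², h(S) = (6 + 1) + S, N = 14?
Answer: 79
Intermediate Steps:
d(M, D) = 2*M² (d(M, D) = M*(2*M) = 2*M²)
h(S) = 7 + S
C = 59 (C = -5 + (-8 + 2*0²)² = -5 + (-8 + 2*0)² = -5 + (-8 + 0)² = -5 + (-8)² = -5 + 64 = 59)
(C + h(-1)) + N = (59 + (7 - 1)) + 14 = (59 + 6) + 14 = 65 + 14 = 79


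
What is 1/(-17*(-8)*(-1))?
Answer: -1/136 ≈ -0.0073529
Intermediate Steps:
1/(-17*(-8)*(-1)) = 1/(136*(-1)) = 1/(-136) = -1/136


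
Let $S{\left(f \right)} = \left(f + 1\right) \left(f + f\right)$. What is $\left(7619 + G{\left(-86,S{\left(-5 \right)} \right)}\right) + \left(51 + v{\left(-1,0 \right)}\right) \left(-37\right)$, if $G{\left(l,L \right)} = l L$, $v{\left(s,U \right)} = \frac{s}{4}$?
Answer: $\frac{9205}{4} \approx 2301.3$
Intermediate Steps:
$v{\left(s,U \right)} = \frac{s}{4}$ ($v{\left(s,U \right)} = s \frac{1}{4} = \frac{s}{4}$)
$S{\left(f \right)} = 2 f \left(1 + f\right)$ ($S{\left(f \right)} = \left(1 + f\right) 2 f = 2 f \left(1 + f\right)$)
$G{\left(l,L \right)} = L l$
$\left(7619 + G{\left(-86,S{\left(-5 \right)} \right)}\right) + \left(51 + v{\left(-1,0 \right)}\right) \left(-37\right) = \left(7619 + 2 \left(-5\right) \left(1 - 5\right) \left(-86\right)\right) + \left(51 + \frac{1}{4} \left(-1\right)\right) \left(-37\right) = \left(7619 + 2 \left(-5\right) \left(-4\right) \left(-86\right)\right) + \left(51 - \frac{1}{4}\right) \left(-37\right) = \left(7619 + 40 \left(-86\right)\right) + \frac{203}{4} \left(-37\right) = \left(7619 - 3440\right) - \frac{7511}{4} = 4179 - \frac{7511}{4} = \frac{9205}{4}$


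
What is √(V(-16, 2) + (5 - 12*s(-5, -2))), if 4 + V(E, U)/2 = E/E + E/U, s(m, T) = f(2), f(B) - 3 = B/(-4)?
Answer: I*√47 ≈ 6.8557*I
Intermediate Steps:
f(B) = 3 - B/4 (f(B) = 3 + B/(-4) = 3 + B*(-¼) = 3 - B/4)
s(m, T) = 5/2 (s(m, T) = 3 - ¼*2 = 3 - ½ = 5/2)
V(E, U) = -6 + 2*E/U (V(E, U) = -8 + 2*(E/E + E/U) = -8 + 2*(1 + E/U) = -8 + (2 + 2*E/U) = -6 + 2*E/U)
√(V(-16, 2) + (5 - 12*s(-5, -2))) = √((-6 + 2*(-16)/2) + (5 - 12*5/2)) = √((-6 + 2*(-16)*(½)) + (5 - 30)) = √((-6 - 16) - 25) = √(-22 - 25) = √(-47) = I*√47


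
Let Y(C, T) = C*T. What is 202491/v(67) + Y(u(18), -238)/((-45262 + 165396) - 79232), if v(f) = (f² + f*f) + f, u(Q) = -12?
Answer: 9050239/403005 ≈ 22.457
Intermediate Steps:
v(f) = f + 2*f² (v(f) = (f² + f²) + f = 2*f² + f = f + 2*f²)
202491/v(67) + Y(u(18), -238)/((-45262 + 165396) - 79232) = 202491/((67*(1 + 2*67))) + (-12*(-238))/((-45262 + 165396) - 79232) = 202491/((67*(1 + 134))) + 2856/(120134 - 79232) = 202491/((67*135)) + 2856/40902 = 202491/9045 + 2856*(1/40902) = 202491*(1/9045) + 28/401 = 22499/1005 + 28/401 = 9050239/403005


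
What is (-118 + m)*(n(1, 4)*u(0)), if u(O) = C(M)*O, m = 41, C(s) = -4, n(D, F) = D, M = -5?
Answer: 0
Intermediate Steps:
u(O) = -4*O
(-118 + m)*(n(1, 4)*u(0)) = (-118 + 41)*(1*(-4*0)) = -77*0 = 0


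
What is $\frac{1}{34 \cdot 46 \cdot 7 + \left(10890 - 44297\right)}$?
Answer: $- \frac{1}{22459} \approx -4.4526 \cdot 10^{-5}$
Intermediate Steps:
$\frac{1}{34 \cdot 46 \cdot 7 + \left(10890 - 44297\right)} = \frac{1}{1564 \cdot 7 + \left(10890 - 44297\right)} = \frac{1}{10948 - 33407} = \frac{1}{-22459} = - \frac{1}{22459}$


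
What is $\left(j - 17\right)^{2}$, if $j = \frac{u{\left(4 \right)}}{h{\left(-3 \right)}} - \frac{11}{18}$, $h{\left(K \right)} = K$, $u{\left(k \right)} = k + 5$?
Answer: $\frac{137641}{324} \approx 424.82$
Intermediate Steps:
$u{\left(k \right)} = 5 + k$
$j = - \frac{65}{18}$ ($j = \frac{5 + 4}{-3} - \frac{11}{18} = 9 \left(- \frac{1}{3}\right) - \frac{11}{18} = -3 - \frac{11}{18} = - \frac{65}{18} \approx -3.6111$)
$\left(j - 17\right)^{2} = \left(- \frac{65}{18} - 17\right)^{2} = \left(- \frac{371}{18}\right)^{2} = \frac{137641}{324}$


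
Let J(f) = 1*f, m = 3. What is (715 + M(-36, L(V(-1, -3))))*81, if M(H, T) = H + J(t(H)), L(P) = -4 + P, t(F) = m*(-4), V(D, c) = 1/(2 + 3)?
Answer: 54027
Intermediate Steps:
V(D, c) = ⅕ (V(D, c) = 1/5 = ⅕)
t(F) = -12 (t(F) = 3*(-4) = -12)
J(f) = f
M(H, T) = -12 + H (M(H, T) = H - 12 = -12 + H)
(715 + M(-36, L(V(-1, -3))))*81 = (715 + (-12 - 36))*81 = (715 - 48)*81 = 667*81 = 54027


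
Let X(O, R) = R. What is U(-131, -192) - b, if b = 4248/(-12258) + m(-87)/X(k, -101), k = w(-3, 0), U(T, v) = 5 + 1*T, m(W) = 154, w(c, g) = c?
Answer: -8537696/68781 ≈ -124.13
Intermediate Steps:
U(T, v) = 5 + T
k = -3
b = -128710/68781 (b = 4248/(-12258) + 154/(-101) = 4248*(-1/12258) + 154*(-1/101) = -236/681 - 154/101 = -128710/68781 ≈ -1.8713)
U(-131, -192) - b = (5 - 131) - 1*(-128710/68781) = -126 + 128710/68781 = -8537696/68781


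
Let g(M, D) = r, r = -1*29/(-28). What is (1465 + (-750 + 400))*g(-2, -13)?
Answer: 32335/28 ≈ 1154.8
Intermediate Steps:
r = 29/28 (r = -29*(-1/28) = 29/28 ≈ 1.0357)
g(M, D) = 29/28
(1465 + (-750 + 400))*g(-2, -13) = (1465 + (-750 + 400))*(29/28) = (1465 - 350)*(29/28) = 1115*(29/28) = 32335/28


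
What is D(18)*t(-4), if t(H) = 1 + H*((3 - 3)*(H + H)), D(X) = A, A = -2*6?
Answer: -12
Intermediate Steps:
A = -12
D(X) = -12
t(H) = 1 (t(H) = 1 + H*(0*(2*H)) = 1 + H*0 = 1 + 0 = 1)
D(18)*t(-4) = -12*1 = -12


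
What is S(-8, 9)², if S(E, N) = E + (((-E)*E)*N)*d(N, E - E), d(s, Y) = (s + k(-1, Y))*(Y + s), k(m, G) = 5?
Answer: 5268437056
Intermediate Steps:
d(s, Y) = (5 + s)*(Y + s) (d(s, Y) = (s + 5)*(Y + s) = (5 + s)*(Y + s))
S(E, N) = E - N*E²*(N² + 5*N) (S(E, N) = E + (((-E)*E)*N)*(N² + 5*(E - E) + 5*N + (E - E)*N) = E + ((-E²)*N)*(N² + 5*0 + 5*N + 0*N) = E + (-N*E²)*(N² + 0 + 5*N + 0) = E + (-N*E²)*(N² + 5*N) = E - N*E²*(N² + 5*N))
S(-8, 9)² = (-1*(-8)*(-1 - 8*9²*(5 + 9)))² = (-1*(-8)*(-1 - 8*81*14))² = (-1*(-8)*(-1 - 9072))² = (-1*(-8)*(-9073))² = (-72584)² = 5268437056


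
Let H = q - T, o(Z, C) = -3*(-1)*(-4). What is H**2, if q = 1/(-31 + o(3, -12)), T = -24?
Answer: 1062961/1849 ≈ 574.88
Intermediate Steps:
o(Z, C) = -12 (o(Z, C) = 3*(-4) = -12)
q = -1/43 (q = 1/(-31 - 12) = 1/(-43) = -1/43 ≈ -0.023256)
H = 1031/43 (H = -1/43 - 1*(-24) = -1/43 + 24 = 1031/43 ≈ 23.977)
H**2 = (1031/43)**2 = 1062961/1849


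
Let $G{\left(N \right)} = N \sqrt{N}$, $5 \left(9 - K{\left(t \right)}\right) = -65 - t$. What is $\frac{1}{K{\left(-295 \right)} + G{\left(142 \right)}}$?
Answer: $\frac{37}{2861919} + \frac{142 \sqrt{142}}{2861919} \approx 0.00060418$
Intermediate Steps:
$K{\left(t \right)} = 22 + \frac{t}{5}$ ($K{\left(t \right)} = 9 - \frac{-65 - t}{5} = 9 + \left(13 + \frac{t}{5}\right) = 22 + \frac{t}{5}$)
$G{\left(N \right)} = N^{\frac{3}{2}}$
$\frac{1}{K{\left(-295 \right)} + G{\left(142 \right)}} = \frac{1}{\left(22 + \frac{1}{5} \left(-295\right)\right) + 142^{\frac{3}{2}}} = \frac{1}{\left(22 - 59\right) + 142 \sqrt{142}} = \frac{1}{-37 + 142 \sqrt{142}}$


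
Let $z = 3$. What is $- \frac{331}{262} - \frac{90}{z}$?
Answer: $- \frac{8191}{262} \approx -31.263$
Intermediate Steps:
$- \frac{331}{262} - \frac{90}{z} = - \frac{331}{262} - \frac{90}{3} = \left(-331\right) \frac{1}{262} - 30 = - \frac{331}{262} - 30 = - \frac{8191}{262}$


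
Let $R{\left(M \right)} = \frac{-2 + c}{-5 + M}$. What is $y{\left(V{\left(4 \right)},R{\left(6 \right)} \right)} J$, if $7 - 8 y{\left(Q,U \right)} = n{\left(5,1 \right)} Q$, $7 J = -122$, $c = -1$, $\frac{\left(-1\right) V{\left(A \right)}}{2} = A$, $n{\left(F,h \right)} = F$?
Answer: $- \frac{2867}{28} \approx -102.39$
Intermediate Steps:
$V{\left(A \right)} = - 2 A$
$J = - \frac{122}{7}$ ($J = \frac{1}{7} \left(-122\right) = - \frac{122}{7} \approx -17.429$)
$R{\left(M \right)} = - \frac{3}{-5 + M}$ ($R{\left(M \right)} = \frac{-2 - 1}{-5 + M} = - \frac{3}{-5 + M}$)
$y{\left(Q,U \right)} = \frac{7}{8} - \frac{5 Q}{8}$
$y{\left(V{\left(4 \right)},R{\left(6 \right)} \right)} J = \left(\frac{7}{8} - \frac{5 \left(\left(-2\right) 4\right)}{8}\right) \left(- \frac{122}{7}\right) = \left(\frac{7}{8} - -5\right) \left(- \frac{122}{7}\right) = \left(\frac{7}{8} + 5\right) \left(- \frac{122}{7}\right) = \frac{47}{8} \left(- \frac{122}{7}\right) = - \frac{2867}{28}$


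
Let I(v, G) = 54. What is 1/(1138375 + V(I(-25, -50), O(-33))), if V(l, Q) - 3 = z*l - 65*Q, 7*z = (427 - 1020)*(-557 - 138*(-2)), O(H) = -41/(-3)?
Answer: 21/50881829 ≈ 4.1272e-7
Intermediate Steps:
O(H) = 41/3 (O(H) = -41*(-⅓) = 41/3)
z = 166633/7 (z = ((427 - 1020)*(-557 - 138*(-2)))/7 = (-593*(-557 + 276))/7 = (-593*(-281))/7 = (⅐)*166633 = 166633/7 ≈ 23805.)
V(l, Q) = 3 - 65*Q + 166633*l/7 (V(l, Q) = 3 + (166633*l/7 - 65*Q) = 3 + (-65*Q + 166633*l/7) = 3 - 65*Q + 166633*l/7)
1/(1138375 + V(I(-25, -50), O(-33))) = 1/(1138375 + (3 - 65*41/3 + (166633/7)*54)) = 1/(1138375 + (3 - 2665/3 + 8998182/7)) = 1/(1138375 + 26975954/21) = 1/(50881829/21) = 21/50881829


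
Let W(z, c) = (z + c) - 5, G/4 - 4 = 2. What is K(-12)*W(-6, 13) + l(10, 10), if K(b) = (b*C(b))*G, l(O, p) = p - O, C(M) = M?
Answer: 6912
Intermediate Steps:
G = 24 (G = 16 + 4*2 = 16 + 8 = 24)
K(b) = 24*b² (K(b) = (b*b)*24 = b²*24 = 24*b²)
W(z, c) = -5 + c + z (W(z, c) = (c + z) - 5 = -5 + c + z)
K(-12)*W(-6, 13) + l(10, 10) = (24*(-12)²)*(-5 + 13 - 6) + (10 - 1*10) = (24*144)*2 + (10 - 10) = 3456*2 + 0 = 6912 + 0 = 6912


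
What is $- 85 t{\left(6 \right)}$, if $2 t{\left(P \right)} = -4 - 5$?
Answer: $\frac{765}{2} \approx 382.5$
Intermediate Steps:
$t{\left(P \right)} = - \frac{9}{2}$ ($t{\left(P \right)} = \frac{-4 - 5}{2} = \frac{1}{2} \left(-9\right) = - \frac{9}{2}$)
$- 85 t{\left(6 \right)} = \left(-85\right) \left(- \frac{9}{2}\right) = \frac{765}{2}$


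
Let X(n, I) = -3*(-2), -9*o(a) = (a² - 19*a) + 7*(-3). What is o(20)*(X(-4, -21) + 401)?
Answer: 407/9 ≈ 45.222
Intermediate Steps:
o(a) = 7/3 - a²/9 + 19*a/9 (o(a) = -((a² - 19*a) + 7*(-3))/9 = -((a² - 19*a) - 21)/9 = -(-21 + a² - 19*a)/9 = 7/3 - a²/9 + 19*a/9)
X(n, I) = 6
o(20)*(X(-4, -21) + 401) = (7/3 - ⅑*20² + (19/9)*20)*(6 + 401) = (7/3 - ⅑*400 + 380/9)*407 = (7/3 - 400/9 + 380/9)*407 = (⅑)*407 = 407/9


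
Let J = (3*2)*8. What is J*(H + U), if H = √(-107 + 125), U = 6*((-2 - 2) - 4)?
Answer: -2304 + 144*√2 ≈ -2100.4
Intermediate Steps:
U = -48 (U = 6*(-4 - 4) = 6*(-8) = -48)
J = 48 (J = 6*8 = 48)
H = 3*√2 (H = √18 = 3*√2 ≈ 4.2426)
J*(H + U) = 48*(3*√2 - 48) = 48*(-48 + 3*√2) = -2304 + 144*√2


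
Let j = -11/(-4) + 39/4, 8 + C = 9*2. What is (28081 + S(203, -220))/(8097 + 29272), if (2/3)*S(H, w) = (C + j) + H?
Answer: 113677/149476 ≈ 0.76050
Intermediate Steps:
C = 10 (C = -8 + 9*2 = -8 + 18 = 10)
j = 25/2 (j = -11*(-¼) + 39*(¼) = 11/4 + 39/4 = 25/2 ≈ 12.500)
S(H, w) = 135/4 + 3*H/2 (S(H, w) = 3*((10 + 25/2) + H)/2 = 3*(45/2 + H)/2 = 135/4 + 3*H/2)
(28081 + S(203, -220))/(8097 + 29272) = (28081 + (135/4 + (3/2)*203))/(8097 + 29272) = (28081 + (135/4 + 609/2))/37369 = (28081 + 1353/4)*(1/37369) = (113677/4)*(1/37369) = 113677/149476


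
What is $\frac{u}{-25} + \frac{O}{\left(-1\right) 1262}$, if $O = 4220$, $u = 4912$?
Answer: $- \frac{3152222}{15775} \approx -199.82$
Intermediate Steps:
$\frac{u}{-25} + \frac{O}{\left(-1\right) 1262} = \frac{4912}{-25} + \frac{4220}{\left(-1\right) 1262} = 4912 \left(- \frac{1}{25}\right) + \frac{4220}{-1262} = - \frac{4912}{25} + 4220 \left(- \frac{1}{1262}\right) = - \frac{4912}{25} - \frac{2110}{631} = - \frac{3152222}{15775}$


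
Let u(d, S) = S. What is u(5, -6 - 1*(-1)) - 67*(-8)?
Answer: 531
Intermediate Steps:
u(5, -6 - 1*(-1)) - 67*(-8) = (-6 - 1*(-1)) - 67*(-8) = (-6 + 1) + 536 = -5 + 536 = 531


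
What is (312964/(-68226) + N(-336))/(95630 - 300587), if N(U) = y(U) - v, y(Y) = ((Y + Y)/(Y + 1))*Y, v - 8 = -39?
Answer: 7400600461/2342218877235 ≈ 0.0031597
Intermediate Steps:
v = -31 (v = 8 - 39 = -31)
y(Y) = 2*Y**2/(1 + Y) (y(Y) = ((2*Y)/(1 + Y))*Y = (2*Y/(1 + Y))*Y = 2*Y**2/(1 + Y))
N(U) = 31 + 2*U**2/(1 + U) (N(U) = 2*U**2/(1 + U) - 1*(-31) = 2*U**2/(1 + U) + 31 = 31 + 2*U**2/(1 + U))
(312964/(-68226) + N(-336))/(95630 - 300587) = (312964/(-68226) + (31 + 2*(-336)**2 + 31*(-336))/(1 - 336))/(95630 - 300587) = (312964*(-1/68226) + (31 + 2*112896 - 10416)/(-335))/(-204957) = (-156482/34113 - (31 + 225792 - 10416)/335)*(-1/204957) = (-156482/34113 - 1/335*215407)*(-1/204957) = (-156482/34113 - 215407/335)*(-1/204957) = -7400600461/11427855*(-1/204957) = 7400600461/2342218877235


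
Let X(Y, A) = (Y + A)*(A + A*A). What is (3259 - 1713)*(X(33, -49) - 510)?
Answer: -58967532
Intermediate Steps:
X(Y, A) = (A + Y)*(A + A²)
(3259 - 1713)*(X(33, -49) - 510) = (3259 - 1713)*(-49*(-49 + 33 + (-49)² - 49*33) - 510) = 1546*(-49*(-49 + 33 + 2401 - 1617) - 510) = 1546*(-49*768 - 510) = 1546*(-37632 - 510) = 1546*(-38142) = -58967532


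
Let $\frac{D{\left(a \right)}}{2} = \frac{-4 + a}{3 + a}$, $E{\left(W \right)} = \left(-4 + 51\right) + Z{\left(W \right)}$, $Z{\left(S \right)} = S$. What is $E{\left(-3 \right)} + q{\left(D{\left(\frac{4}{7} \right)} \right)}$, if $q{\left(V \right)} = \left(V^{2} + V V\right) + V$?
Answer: $\frac{30908}{625} \approx 49.453$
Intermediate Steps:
$E{\left(W \right)} = 47 + W$ ($E{\left(W \right)} = \left(-4 + 51\right) + W = 47 + W$)
$D{\left(a \right)} = \frac{2 \left(-4 + a\right)}{3 + a}$ ($D{\left(a \right)} = 2 \frac{-4 + a}{3 + a} = \frac{2 \left(-4 + a\right)}{3 + a}$)
$q{\left(V \right)} = V + 2 V^{2}$ ($q{\left(V \right)} = \left(V^{2} + V^{2}\right) + V = 2 V^{2} + V = V + 2 V^{2}$)
$E{\left(-3 \right)} + q{\left(D{\left(\frac{4}{7} \right)} \right)} = \left(47 - 3\right) + \frac{2 \left(-4 + \frac{4}{7}\right)}{3 + \frac{4}{7}} \left(1 + 2 \frac{2 \left(-4 + \frac{4}{7}\right)}{3 + \frac{4}{7}}\right) = 44 + \frac{2 \left(-4 + 4 \cdot \frac{1}{7}\right)}{3 + 4 \cdot \frac{1}{7}} \left(1 + 2 \frac{2 \left(-4 + 4 \cdot \frac{1}{7}\right)}{3 + 4 \cdot \frac{1}{7}}\right) = 44 + \frac{2 \left(-4 + \frac{4}{7}\right)}{3 + \frac{4}{7}} \left(1 + 2 \frac{2 \left(-4 + \frac{4}{7}\right)}{3 + \frac{4}{7}}\right) = 44 + 2 \frac{1}{\frac{25}{7}} \left(- \frac{24}{7}\right) \left(1 + 2 \cdot 2 \frac{1}{\frac{25}{7}} \left(- \frac{24}{7}\right)\right) = 44 + 2 \cdot \frac{7}{25} \left(- \frac{24}{7}\right) \left(1 + 2 \cdot 2 \cdot \frac{7}{25} \left(- \frac{24}{7}\right)\right) = 44 - \frac{48 \left(1 + 2 \left(- \frac{48}{25}\right)\right)}{25} = 44 - \frac{48 \left(1 - \frac{96}{25}\right)}{25} = 44 - - \frac{3408}{625} = 44 + \frac{3408}{625} = \frac{30908}{625}$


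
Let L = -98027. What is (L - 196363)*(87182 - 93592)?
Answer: 1887039900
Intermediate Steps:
(L - 196363)*(87182 - 93592) = (-98027 - 196363)*(87182 - 93592) = -294390*(-6410) = 1887039900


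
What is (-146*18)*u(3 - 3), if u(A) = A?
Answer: 0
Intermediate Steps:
(-146*18)*u(3 - 3) = (-146*18)*(3 - 3) = -2628*0 = 0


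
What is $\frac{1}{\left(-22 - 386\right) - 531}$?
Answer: $- \frac{1}{939} \approx -0.001065$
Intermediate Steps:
$\frac{1}{\left(-22 - 386\right) - 531} = \frac{1}{-408 - 531} = \frac{1}{-939} = - \frac{1}{939}$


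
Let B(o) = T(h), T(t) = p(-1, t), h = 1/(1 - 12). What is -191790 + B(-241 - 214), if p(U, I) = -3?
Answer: -191793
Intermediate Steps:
h = -1/11 (h = 1/(-11) = -1/11 ≈ -0.090909)
T(t) = -3
B(o) = -3
-191790 + B(-241 - 214) = -191790 - 3 = -191793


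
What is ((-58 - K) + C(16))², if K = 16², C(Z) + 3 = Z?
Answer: 90601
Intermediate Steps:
C(Z) = -3 + Z
K = 256
((-58 - K) + C(16))² = ((-58 - 1*256) + (-3 + 16))² = ((-58 - 256) + 13)² = (-314 + 13)² = (-301)² = 90601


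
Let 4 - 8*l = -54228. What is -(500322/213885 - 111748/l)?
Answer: 6836512714/483308805 ≈ 14.145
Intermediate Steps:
l = 6779 (l = 1/2 - 1/8*(-54228) = 1/2 + 13557/2 = 6779)
-(500322/213885 - 111748/l) = -(500322/213885 - 111748/6779) = -(500322*(1/213885) - 111748*1/6779) = -(166774/71295 - 111748/6779) = -1*(-6836512714/483308805) = 6836512714/483308805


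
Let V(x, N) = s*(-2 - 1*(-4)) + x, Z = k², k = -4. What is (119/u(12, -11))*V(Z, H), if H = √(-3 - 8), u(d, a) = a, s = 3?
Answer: -238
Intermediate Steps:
H = I*√11 (H = √(-11) = I*√11 ≈ 3.3166*I)
Z = 16 (Z = (-4)² = 16)
V(x, N) = 6 + x (V(x, N) = 3*(-2 - 1*(-4)) + x = 3*(-2 + 4) + x = 3*2 + x = 6 + x)
(119/u(12, -11))*V(Z, H) = (119/(-11))*(6 + 16) = (119*(-1/11))*22 = -119/11*22 = -238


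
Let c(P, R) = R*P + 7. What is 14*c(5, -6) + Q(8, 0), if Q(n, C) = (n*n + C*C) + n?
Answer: -250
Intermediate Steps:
c(P, R) = 7 + P*R (c(P, R) = P*R + 7 = 7 + P*R)
Q(n, C) = n + C² + n² (Q(n, C) = (n² + C²) + n = (C² + n²) + n = n + C² + n²)
14*c(5, -6) + Q(8, 0) = 14*(7 + 5*(-6)) + (8 + 0² + 8²) = 14*(7 - 30) + (8 + 0 + 64) = 14*(-23) + 72 = -322 + 72 = -250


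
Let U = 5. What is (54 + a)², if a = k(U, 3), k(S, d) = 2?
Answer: 3136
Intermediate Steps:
a = 2
(54 + a)² = (54 + 2)² = 56² = 3136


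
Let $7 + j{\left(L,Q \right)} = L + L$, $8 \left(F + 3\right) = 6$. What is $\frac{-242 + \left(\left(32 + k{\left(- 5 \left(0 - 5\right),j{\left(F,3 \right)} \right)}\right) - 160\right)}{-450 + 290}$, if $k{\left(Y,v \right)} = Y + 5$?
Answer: $\frac{17}{8} \approx 2.125$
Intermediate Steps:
$F = - \frac{9}{4}$ ($F = -3 + \frac{1}{8} \cdot 6 = -3 + \frac{3}{4} = - \frac{9}{4} \approx -2.25$)
$j{\left(L,Q \right)} = -7 + 2 L$ ($j{\left(L,Q \right)} = -7 + \left(L + L\right) = -7 + 2 L$)
$k{\left(Y,v \right)} = 5 + Y$
$\frac{-242 + \left(\left(32 + k{\left(- 5 \left(0 - 5\right),j{\left(F,3 \right)} \right)}\right) - 160\right)}{-450 + 290} = \frac{-242 - \left(123 + 5 \left(0 - 5\right)\right)}{-450 + 290} = \frac{-242 + \left(\left(32 + \left(5 - -25\right)\right) - 160\right)}{-160} = \left(-242 + \left(\left(32 + \left(5 + 25\right)\right) - 160\right)\right) \left(- \frac{1}{160}\right) = \left(-242 + \left(\left(32 + 30\right) - 160\right)\right) \left(- \frac{1}{160}\right) = \left(-242 + \left(62 - 160\right)\right) \left(- \frac{1}{160}\right) = \left(-242 - 98\right) \left(- \frac{1}{160}\right) = \left(-340\right) \left(- \frac{1}{160}\right) = \frac{17}{8}$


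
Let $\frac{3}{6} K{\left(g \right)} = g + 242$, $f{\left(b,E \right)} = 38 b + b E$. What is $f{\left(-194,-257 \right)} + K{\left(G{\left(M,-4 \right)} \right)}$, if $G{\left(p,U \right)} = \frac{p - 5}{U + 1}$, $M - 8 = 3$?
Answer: $42966$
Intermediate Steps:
$M = 11$ ($M = 8 + 3 = 11$)
$G{\left(p,U \right)} = \frac{-5 + p}{1 + U}$
$f{\left(b,E \right)} = 38 b + E b$
$K{\left(g \right)} = 484 + 2 g$ ($K{\left(g \right)} = 2 \left(g + 242\right) = 2 \left(242 + g\right) = 484 + 2 g$)
$f{\left(-194,-257 \right)} + K{\left(G{\left(M,-4 \right)} \right)} = - 194 \left(38 - 257\right) + \left(484 + 2 \frac{-5 + 11}{1 - 4}\right) = \left(-194\right) \left(-219\right) + \left(484 + 2 \frac{1}{-3} \cdot 6\right) = 42486 + \left(484 + 2 \left(\left(- \frac{1}{3}\right) 6\right)\right) = 42486 + \left(484 + 2 \left(-2\right)\right) = 42486 + \left(484 - 4\right) = 42486 + 480 = 42966$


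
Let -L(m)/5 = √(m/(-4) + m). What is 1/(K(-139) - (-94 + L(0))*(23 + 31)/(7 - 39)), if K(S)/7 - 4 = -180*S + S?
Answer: 8/1392291 ≈ 5.7459e-6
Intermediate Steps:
K(S) = 28 - 1253*S (K(S) = 28 + 7*(-180*S + S) = 28 + 7*(-179*S) = 28 - 1253*S)
L(m) = -5*√3*√m/2 (L(m) = -5*√(m/(-4) + m) = -5*√(m*(-¼) + m) = -5*√(-m/4 + m) = -5*√3*√m/2)
1/(K(-139) - (-94 + L(0))*(23 + 31)/(7 - 39)) = 1/((28 - 1253*(-139)) - (-94 - 5*√3*√0/2)*(23 + 31)/(7 - 39)) = 1/((28 + 174167) - (-94 - 5/2*√3*0)*54/(-32)) = 1/(174195 - (-94 + 0)*54*(-1/32)) = 1/(174195 - (-94)*(-27)/16) = 1/(174195 - 1*1269/8) = 1/(174195 - 1269/8) = 1/(1392291/8) = 8/1392291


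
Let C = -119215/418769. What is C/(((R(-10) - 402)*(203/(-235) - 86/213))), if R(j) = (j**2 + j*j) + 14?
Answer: -126963975/106281897124 ≈ -0.0011946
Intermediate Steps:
R(j) = 14 + 2*j**2 (R(j) = (j**2 + j**2) + 14 = 2*j**2 + 14 = 14 + 2*j**2)
C = -119215/418769 (C = -119215*1/418769 = -119215/418769 ≈ -0.28468)
C/(((R(-10) - 402)*(203/(-235) - 86/213))) = -119215*1/((203/(-235) - 86/213)*((14 + 2*(-10)**2) - 402))/418769 = -119215*1/((203*(-1/235) - 86*1/213)*((14 + 2*100) - 402))/418769 = -119215*1/((-203/235 - 86/213)*((14 + 200) - 402))/418769 = -119215*(-50055/(63449*(214 - 402)))/418769 = -119215/(418769*((-188*(-63449/50055)))) = -119215/(418769*253796/1065) = -119215/418769*1065/253796 = -126963975/106281897124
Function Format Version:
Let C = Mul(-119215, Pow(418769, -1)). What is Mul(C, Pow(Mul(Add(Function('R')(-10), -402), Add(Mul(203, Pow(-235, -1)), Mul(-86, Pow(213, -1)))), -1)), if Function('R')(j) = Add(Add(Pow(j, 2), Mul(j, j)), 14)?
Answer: Rational(-126963975, 106281897124) ≈ -0.0011946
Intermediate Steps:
Function('R')(j) = Add(14, Mul(2, Pow(j, 2))) (Function('R')(j) = Add(Add(Pow(j, 2), Pow(j, 2)), 14) = Add(Mul(2, Pow(j, 2)), 14) = Add(14, Mul(2, Pow(j, 2))))
C = Rational(-119215, 418769) (C = Mul(-119215, Rational(1, 418769)) = Rational(-119215, 418769) ≈ -0.28468)
Mul(C, Pow(Mul(Add(Function('R')(-10), -402), Add(Mul(203, Pow(-235, -1)), Mul(-86, Pow(213, -1)))), -1)) = Mul(Rational(-119215, 418769), Pow(Mul(Add(Add(14, Mul(2, Pow(-10, 2))), -402), Add(Mul(203, Pow(-235, -1)), Mul(-86, Pow(213, -1)))), -1)) = Mul(Rational(-119215, 418769), Pow(Mul(Add(Add(14, Mul(2, 100)), -402), Add(Mul(203, Rational(-1, 235)), Mul(-86, Rational(1, 213)))), -1)) = Mul(Rational(-119215, 418769), Pow(Mul(Add(Add(14, 200), -402), Add(Rational(-203, 235), Rational(-86, 213))), -1)) = Mul(Rational(-119215, 418769), Pow(Mul(Add(214, -402), Rational(-63449, 50055)), -1)) = Mul(Rational(-119215, 418769), Pow(Mul(-188, Rational(-63449, 50055)), -1)) = Mul(Rational(-119215, 418769), Pow(Rational(253796, 1065), -1)) = Mul(Rational(-119215, 418769), Rational(1065, 253796)) = Rational(-126963975, 106281897124)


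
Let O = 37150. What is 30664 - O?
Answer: -6486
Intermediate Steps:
30664 - O = 30664 - 1*37150 = 30664 - 37150 = -6486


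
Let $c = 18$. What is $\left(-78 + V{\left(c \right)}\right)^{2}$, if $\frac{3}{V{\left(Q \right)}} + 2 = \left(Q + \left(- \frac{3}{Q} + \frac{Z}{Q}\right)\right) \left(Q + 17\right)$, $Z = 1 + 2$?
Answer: $\frac{2399138361}{394384} \approx 6083.3$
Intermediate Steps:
$Z = 3$
$V{\left(Q \right)} = \frac{3}{-2 + Q \left(17 + Q\right)}$ ($V{\left(Q \right)} = \frac{3}{-2 + \left(Q + \left(- \frac{3}{Q} + \frac{3}{Q}\right)\right) \left(Q + 17\right)} = \frac{3}{-2 + \left(Q + 0\right) \left(17 + Q\right)} = \frac{3}{-2 + Q \left(17 + Q\right)}$)
$\left(-78 + V{\left(c \right)}\right)^{2} = \left(-78 + \frac{3}{-2 + 18^{2} + 17 \cdot 18}\right)^{2} = \left(-78 + \frac{3}{-2 + 324 + 306}\right)^{2} = \left(-78 + \frac{3}{628}\right)^{2} = \left(- \frac{48981}{628}\right)^{2} = \frac{2399138361}{394384}$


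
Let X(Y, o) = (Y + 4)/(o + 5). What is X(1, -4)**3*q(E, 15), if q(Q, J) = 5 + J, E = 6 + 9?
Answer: 2500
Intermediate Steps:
X(Y, o) = (4 + Y)/(5 + o)
E = 15
X(1, -4)**3*q(E, 15) = ((4 + 1)/(5 - 4))**3*(5 + 15) = (5/1)**3*20 = (1*5)**3*20 = 5**3*20 = 125*20 = 2500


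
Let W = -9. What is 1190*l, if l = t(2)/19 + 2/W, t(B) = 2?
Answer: -23800/171 ≈ -139.18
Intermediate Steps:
l = -20/171 (l = 2/19 + 2/(-9) = 2*(1/19) + 2*(-1/9) = 2/19 - 2/9 = -20/171 ≈ -0.11696)
1190*l = 1190*(-20/171) = -23800/171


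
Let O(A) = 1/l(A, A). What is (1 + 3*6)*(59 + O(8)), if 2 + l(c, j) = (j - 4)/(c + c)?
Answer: 7771/7 ≈ 1110.1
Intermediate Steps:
l(c, j) = -2 + (-4 + j)/(2*c) (l(c, j) = -2 + (j - 4)/(c + c) = -2 + (-4 + j)/((2*c)) = -2 + (-4 + j)*(1/(2*c)) = -2 + (-4 + j)/(2*c))
O(A) = 2*A/(-4 - 3*A) (O(A) = 1/((-4 + A - 4*A)/(2*A)) = 1/((-4 - 3*A)/(2*A)) = 2*A/(-4 - 3*A))
(1 + 3*6)*(59 + O(8)) = (1 + 3*6)*(59 - 2*8/(4 + 3*8)) = (1 + 18)*(59 - 2*8/(4 + 24)) = 19*(59 - 2*8/28) = 19*(59 - 2*8*1/28) = 19*(59 - 4/7) = 19*(409/7) = 7771/7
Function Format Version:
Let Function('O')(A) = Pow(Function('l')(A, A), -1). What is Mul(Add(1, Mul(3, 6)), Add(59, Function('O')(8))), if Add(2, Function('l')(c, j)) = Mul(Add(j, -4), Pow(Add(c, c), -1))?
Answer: Rational(7771, 7) ≈ 1110.1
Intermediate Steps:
Function('l')(c, j) = Add(-2, Mul(Rational(1, 2), Pow(c, -1), Add(-4, j))) (Function('l')(c, j) = Add(-2, Mul(Add(j, -4), Pow(Add(c, c), -1))) = Add(-2, Mul(Add(-4, j), Pow(Mul(2, c), -1))) = Add(-2, Mul(Add(-4, j), Mul(Rational(1, 2), Pow(c, -1)))) = Add(-2, Mul(Rational(1, 2), Pow(c, -1), Add(-4, j))))
Function('O')(A) = Mul(2, A, Pow(Add(-4, Mul(-3, A)), -1)) (Function('O')(A) = Pow(Mul(Rational(1, 2), Pow(A, -1), Add(-4, A, Mul(-4, A))), -1) = Pow(Mul(Rational(1, 2), Pow(A, -1), Add(-4, Mul(-3, A))), -1) = Mul(2, A, Pow(Add(-4, Mul(-3, A)), -1)))
Mul(Add(1, Mul(3, 6)), Add(59, Function('O')(8))) = Mul(Add(1, Mul(3, 6)), Add(59, Mul(-2, 8, Pow(Add(4, Mul(3, 8)), -1)))) = Mul(Add(1, 18), Add(59, Mul(-2, 8, Pow(Add(4, 24), -1)))) = Mul(19, Add(59, Mul(-2, 8, Pow(28, -1)))) = Mul(19, Add(59, Mul(-2, 8, Rational(1, 28)))) = Mul(19, Add(59, Rational(-4, 7))) = Mul(19, Rational(409, 7)) = Rational(7771, 7)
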